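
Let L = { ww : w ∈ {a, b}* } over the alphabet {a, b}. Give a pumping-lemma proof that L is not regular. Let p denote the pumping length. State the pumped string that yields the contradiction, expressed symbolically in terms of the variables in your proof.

Toward a contradiction, assume L is regular with pumping length p.
Take w = a^p b^p a^p b^p = uu where u = a^pb^p; then w ∈ L and |w| = 4p ≥ p.
Write w = xyz as guaranteed by the lemma, with |xy| ≤ p and |y| > 0.
Since the first p symbols of w are all a's and |xy| ≤ p, y lies entirely in the leading a-block: y = a^k for some k with 1 ≤ k ≤ p.
Pump with i = 2: xy^2z = a^{p+k} b^p a^p b^p, of length 4p+k. Suppose this equals vv. The string starts with a and ends with b, so v does too; thus the boundary between the two copies of v is a b→a transition. There is exactly one such transition, at position 2p+k, so |v| = 2p+k and |vv| = 4p+2k ≠ 4p+k since k ≥ 1. So xy^2z ∉ L.
Contradiction. Therefore L is not regular.

a^{p+k} b^p a^p b^p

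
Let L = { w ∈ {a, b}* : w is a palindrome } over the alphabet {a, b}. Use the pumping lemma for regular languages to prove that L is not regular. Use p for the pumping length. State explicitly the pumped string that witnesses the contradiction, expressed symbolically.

Assume L is regular. Let p be the pumping length given by the pumping lemma.
Take w = a^p b a^p, a palindrome of length 2p+1 ≥ p.
The pumping lemma gives a decomposition w = xyz where |xy| ≤ p and |y| > 0.
The first p characters of w are a's, so xy (and hence y) consists only of a's. Write y = a^k, 1 ≤ k ≤ p.
Pump with i = 2: xy^2z = a^{p+k} b a^p. Its reverse is a^p b a^{p+k}, which differs from xy^2z since k ≥ 1. So xy^2z is not a palindrome and xy^2z ∉ L.
Contradiction. Therefore L is not regular.

a^{p+k} b a^p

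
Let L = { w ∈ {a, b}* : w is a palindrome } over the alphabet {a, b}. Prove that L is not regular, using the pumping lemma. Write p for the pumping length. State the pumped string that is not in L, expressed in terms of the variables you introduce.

a^{p+k} b a^p

Assume L is regular; let p be its pumping constant.
Take w = a^p b a^p, a palindrome of length 2p+1 ≥ p.
By the pumping lemma, w = xyz with |xy| ≤ p and y is nonempty.
The first p characters of w are a's, so xy (and hence y) consists only of a's. Write y = a^k, 1 ≤ k ≤ p.
Pump with i = 2: xy^2z = a^{p+k} b a^p. Its reverse is a^p b a^{p+k}, which differs from xy^2z since k ≥ 1. So xy^2z is not a palindrome and xy^2z ∉ L.
Contradiction. Therefore L is not regular.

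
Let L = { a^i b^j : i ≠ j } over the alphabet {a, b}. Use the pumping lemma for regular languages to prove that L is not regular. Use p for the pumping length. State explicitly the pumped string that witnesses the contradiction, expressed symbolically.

a^{p+p!} b^{p+p!}

Assume L is regular. Let p be the pumping length given by the pumping lemma.
Choose w = a^p b^{p+p!}. Since p ≠ p+p!, w ∈ L; and |w| ≥ p.
The pumping lemma gives a decomposition w = xyz where |xy| ≤ p and |y| ≥ 1.
Since the first p symbols of w are all a's and |xy| ≤ p, y lies entirely in the leading a-block: y = a^k for some k with 1 ≤ k ≤ p.
Since 1 ≤ k ≤ p, k divides p!; set t = 1 + p!/k. Then xy^t z has p + (p!/k)·k = p + p! copies of a. Now the a-count equals the b-count, so i ≠ j fails. So xy^t z = a^{p+p!} b^{p+p!} ∉ L.
This contradicts the pumping lemma, so L is not regular.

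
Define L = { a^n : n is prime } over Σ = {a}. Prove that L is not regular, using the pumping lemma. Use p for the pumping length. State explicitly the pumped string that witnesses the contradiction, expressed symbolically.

Assume L is regular. Let p be the pumping length given by the pumping lemma.
Let q be a prime with q ≥ p+2 (infinitely many primes exist), and take w = a^q ∈ L with |w| = q ≥ p.
The pumping lemma gives a decomposition w = xyz where |xy| ≤ p and y is nonempty.
Then y = a^k for some k with 1 ≤ k ≤ p.
Since 1 ≤ k ≤ p, |xz| = q-k. Pump with i = q+1: |xy^{q+1}z| = (q-k)+(q+1)k = q+qk = q(1+k), which is composite (both factors ≥ 2). So xy^{q+1}z = a^{q(1+k)} ∉ L.
This contradicts the pumping lemma, so L is not regular.

a^{q(1+k)}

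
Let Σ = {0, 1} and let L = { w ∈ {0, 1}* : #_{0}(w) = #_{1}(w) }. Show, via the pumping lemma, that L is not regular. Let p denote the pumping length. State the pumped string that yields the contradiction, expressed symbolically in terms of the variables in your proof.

Suppose for contradiction that L is regular, and let p be the pumping length.
Choose w = 0^p 1^p ∈ L with |w| = 2p ≥ p.
The pumping lemma gives a decomposition w = xyz where |xy| ≤ p and |y| ≥ 1.
Since the first p symbols of w are all 0's and |xy| ≤ p, y lies entirely in the leading 0-block: y = 0^k for some k with 1 ≤ k ≤ p.
Pump with i = 2: xy^2z = 0^{p+k} 1^p has p+k occurrences of 0 but only p of 1. Since k ≥ 1 the counts differ, so xy^2z ∉ L.
This is a contradiction; hence L is not regular.

0^{p+k} 1^p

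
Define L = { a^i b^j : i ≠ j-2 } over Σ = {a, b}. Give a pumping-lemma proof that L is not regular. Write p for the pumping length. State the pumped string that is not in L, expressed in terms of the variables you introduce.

Assume L is regular. Let p be the pumping length given by the pumping lemma.
Choose w = a^p b^{p+p!+2}. Since p ≠ (p+p!+2)-2 = p+p!, w ∈ L; and |w| ≥ p.
The pumping lemma gives a decomposition w = xyz where |xy| ≤ p and |y| > 0.
Since the first p symbols of w are all a's and |xy| ≤ p, y lies entirely in the leading a-block: y = a^k for some k with 1 ≤ k ≤ p.
Since 1 ≤ k ≤ p, k divides p!; set t = 1 + p!/k. Then xy^t z has p + (p!/k)·k = p + p! copies of a. Now the a-count is p+p! and (b-count)-2 = (p+p!+2)-2 = p+p!, so i ≠ j-2 fails. So xy^t z = a^{p+p!} b^{p+p!+2} ∉ L.
This is a contradiction; hence L is not regular.

a^{p+p!} b^{p+p!+2}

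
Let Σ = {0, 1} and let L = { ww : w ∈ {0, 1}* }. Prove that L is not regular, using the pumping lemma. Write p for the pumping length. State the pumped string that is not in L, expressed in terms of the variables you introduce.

0^{p+k} 1^p 0^p 1^p

Toward a contradiction, assume L is regular with pumping length p.
Take w = 0^p 1^p 0^p 1^p = uu where u = 0^p1^p; then w ∈ L and |w| = 4p ≥ p.
The pumping lemma gives a decomposition w = xyz where |xy| ≤ p and y is nonempty.
The first p characters of w are 0's, so xy (and hence y) consists only of 0's. Write y = 0^k, 1 ≤ k ≤ p.
Pump with i = 2: xy^2z = 0^{p+k} 1^p 0^p 1^p, of length 4p+k. Suppose this equals vv. The string starts with 0 and ends with 1, so v does too; thus the boundary between the two copies of v is a 1→0 transition. There is exactly one such transition, at position 2p+k, so |v| = 2p+k and |vv| = 4p+2k ≠ 4p+k since k ≥ 1. So xy^2z ∉ L.
This contradicts the pumping lemma, so L is not regular.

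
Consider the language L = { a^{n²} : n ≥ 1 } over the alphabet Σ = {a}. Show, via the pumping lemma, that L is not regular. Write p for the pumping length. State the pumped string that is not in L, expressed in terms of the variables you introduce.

Assume L is regular. Let p be the pumping length given by the pumping lemma.
Take w = a^{p²} ∈ L with |w| = p² ≥ p.
By the pumping lemma, w = xyz with |xy| ≤ p and y is nonempty.
Then y = a^k for some k with 1 ≤ k ≤ p.
Pump with i = 2: xy^2z = a^{p²+k}. Since 1 ≤ k ≤ p, p² < p²+k ≤ p²+p < (p+1)², so p²+k lies strictly between consecutive squares and is not a perfect square. So xy^2z ∉ L.
This contradicts the pumping lemma, so L is not regular.

a^{p²+k}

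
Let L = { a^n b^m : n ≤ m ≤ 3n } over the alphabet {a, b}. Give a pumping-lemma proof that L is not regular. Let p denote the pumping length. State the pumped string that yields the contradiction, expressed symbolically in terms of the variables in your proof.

Toward a contradiction, assume L is regular with pumping length p.
Take w = a^p b^p ∈ L (since p ≤ p ≤ 3p), with |w| = 2p ≥ p.
The pumping lemma gives a decomposition w = xyz where |xy| ≤ p and |y| ≥ 1.
Since the first p symbols of w are all a's and |xy| ≤ p, y lies entirely in the leading a-block: y = a^k for some k with 1 ≤ k ≤ p.
Pump with i = 2: xy^2z = a^{p+k} b^p. Now n = p+k > p = m, so the condition n ≤ m fails. Thus xy^2z ∉ L.
Contradiction. Therefore L is not regular.

a^{p+k} b^p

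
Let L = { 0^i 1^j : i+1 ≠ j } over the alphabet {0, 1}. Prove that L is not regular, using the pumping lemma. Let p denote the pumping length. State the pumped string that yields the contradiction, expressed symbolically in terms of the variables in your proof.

Toward a contradiction, assume L is regular with pumping length p.
Choose w = 0^p 1^{p+p!+1}. Since p ≠ (p+p!+1)-1 = p+p!, w ∈ L; and |w| ≥ p.
The pumping lemma gives a decomposition w = xyz where |xy| ≤ p and y is nonempty.
The first p characters of w are 0's, so xy (and hence y) consists only of 0's. Write y = 0^k, 1 ≤ k ≤ p.
Since 1 ≤ k ≤ p, k divides p!; set t = 1 + p!/k. Then xy^t z has p + (p!/k)·k = p + p! copies of 0. Now the 0-count is p+p! and (1-count)-1 = (p+p!+1)-1 = p+p!, so i+1 ≠ j fails. So xy^t z = 0^{p+p!} 1^{p+p!+1} ∉ L.
This contradicts the pumping lemma, so L is not regular.

0^{p+p!} 1^{p+p!+1}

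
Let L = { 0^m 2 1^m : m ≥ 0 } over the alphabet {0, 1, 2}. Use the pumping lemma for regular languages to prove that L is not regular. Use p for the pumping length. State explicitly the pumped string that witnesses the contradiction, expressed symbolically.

0^{p+k} 2 1^p

Suppose for contradiction that L is regular, and let p be the pumping length.
Take w = 0^p 2 1^p ∈ L with |w| = 2p+1 ≥ p.
By the pumping lemma, w = xyz with |xy| ≤ p and y is nonempty.
Since the first p symbols of w are all 0's and |xy| ≤ p, y lies entirely in the leading 0-block: y = 0^k for some k with 1 ≤ k ≤ p.
Pump with i = 2: xy^2z = 0^{p+k} 2 1^p, which would require p+k = p. But k ≥ 1, so xy^2z ∉ L.
This contradicts the pumping lemma, so L is not regular.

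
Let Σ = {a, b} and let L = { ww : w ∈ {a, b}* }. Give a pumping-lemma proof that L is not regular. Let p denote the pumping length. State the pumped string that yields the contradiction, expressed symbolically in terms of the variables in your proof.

Suppose for contradiction that L is regular, and let p be the pumping length.
Take w = a^p b^p a^p b^p = uu where u = a^pb^p; then w ∈ L and |w| = 4p ≥ p.
Write w = xyz as guaranteed by the lemma, with |xy| ≤ p and |y| ≥ 1.
Since the first p symbols of w are all a's and |xy| ≤ p, y lies entirely in the leading a-block: y = a^k for some k with 1 ≤ k ≤ p.
Pump with i = 2: xy^2z = a^{p+k} b^p a^p b^p, of length 4p+k. Suppose this equals vv. The string starts with a and ends with b, so v does too; thus the boundary between the two copies of v is a b→a transition. There is exactly one such transition, at position 2p+k, so |v| = 2p+k and |vv| = 4p+2k ≠ 4p+k since k ≥ 1. So xy^2z ∉ L.
This is a contradiction; hence L is not regular.

a^{p+k} b^p a^p b^p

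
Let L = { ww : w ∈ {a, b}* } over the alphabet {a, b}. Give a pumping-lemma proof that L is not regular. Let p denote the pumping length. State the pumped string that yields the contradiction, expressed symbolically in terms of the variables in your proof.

a^{p+k} b^p a^p b^p

Toward a contradiction, assume L is regular with pumping length p.
Take w = a^p b^p a^p b^p = uu where u = a^pb^p; then w ∈ L and |w| = 4p ≥ p.
By the pumping lemma, w = xyz with |xy| ≤ p and y is nonempty.
Because |xy| ≤ p and w begins with p copies of a, we have y = a^k with 1 ≤ k ≤ p.
Pump with i = 2: xy^2z = a^{p+k} b^p a^p b^p, of length 4p+k. Suppose this equals vv. The string starts with a and ends with b, so v does too; thus the boundary between the two copies of v is a b→a transition. There is exactly one such transition, at position 2p+k, so |v| = 2p+k and |vv| = 4p+2k ≠ 4p+k since k ≥ 1. So xy^2z ∉ L.
This contradicts the pumping lemma, so L is not regular.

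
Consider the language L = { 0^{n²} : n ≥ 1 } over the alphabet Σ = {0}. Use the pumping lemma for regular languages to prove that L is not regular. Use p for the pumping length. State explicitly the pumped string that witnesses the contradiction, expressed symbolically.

Assume L is regular; let p be its pumping constant.
Take w = 0^{p²} ∈ L with |w| = p² ≥ p.
The pumping lemma gives a decomposition w = xyz where |xy| ≤ p and |y| > 0.
Then y = 0^k for some k with 1 ≤ k ≤ p.
Pump with i = 2: xy^2z = 0^{p²+k}. Since 1 ≤ k ≤ p, p² < p²+k ≤ p²+p < (p+1)², so p²+k lies strictly between consecutive squares and is not a perfect square. So xy^2z ∉ L.
This is a contradiction; hence L is not regular.

0^{p²+k}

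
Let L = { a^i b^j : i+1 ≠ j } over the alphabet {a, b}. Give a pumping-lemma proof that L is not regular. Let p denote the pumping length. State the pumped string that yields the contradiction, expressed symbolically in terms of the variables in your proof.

a^{p+p!} b^{p+p!+1}

Assume L is regular; let p be its pumping constant.
Choose w = a^p b^{p+p!+1}. Since p ≠ (p+p!+1)-1 = p+p!, w ∈ L; and |w| ≥ p.
By the pumping lemma, w = xyz with |xy| ≤ p and |y| > 0.
Since the first p symbols of w are all a's and |xy| ≤ p, y lies entirely in the leading a-block: y = a^k for some k with 1 ≤ k ≤ p.
Since 1 ≤ k ≤ p, k divides p!; set t = 1 + p!/k. Then xy^t z has p + (p!/k)·k = p + p! copies of a. Now the a-count is p+p! and (b-count)-1 = (p+p!+1)-1 = p+p!, so i+1 ≠ j fails. So xy^t z = a^{p+p!} b^{p+p!+1} ∉ L.
This contradicts the pumping lemma, so L is not regular.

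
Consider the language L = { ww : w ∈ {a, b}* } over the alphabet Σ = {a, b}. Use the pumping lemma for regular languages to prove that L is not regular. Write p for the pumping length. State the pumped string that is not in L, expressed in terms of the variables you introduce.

a^{p+k} b^p a^p b^p

Assume L is regular. Let p be the pumping length given by the pumping lemma.
Take w = a^p b^p a^p b^p = uu where u = a^pb^p; then w ∈ L and |w| = 4p ≥ p.
The pumping lemma gives a decomposition w = xyz where |xy| ≤ p and y is nonempty.
Since the first p symbols of w are all a's and |xy| ≤ p, y lies entirely in the leading a-block: y = a^k for some k with 1 ≤ k ≤ p.
Pump with i = 2: xy^2z = a^{p+k} b^p a^p b^p, of length 4p+k. Suppose this equals vv. The string starts with a and ends with b, so v does too; thus the boundary between the two copies of v is a b→a transition. There is exactly one such transition, at position 2p+k, so |v| = 2p+k and |vv| = 4p+2k ≠ 4p+k since k ≥ 1. So xy^2z ∉ L.
This contradicts the pumping lemma, so L is not regular.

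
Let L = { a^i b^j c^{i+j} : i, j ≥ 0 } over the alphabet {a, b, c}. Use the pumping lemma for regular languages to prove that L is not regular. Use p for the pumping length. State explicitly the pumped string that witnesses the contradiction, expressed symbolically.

Suppose for contradiction that L is regular, and let p be the pumping length.
Take w = a^p b^p c^{2p} ∈ L (with i=j=p, i+j=2p), |w| = 4p ≥ p.
The pumping lemma gives a decomposition w = xyz where |xy| ≤ p and |y| > 0.
Because |xy| ≤ p and w begins with p copies of a, we have y = a^k with 1 ≤ k ≤ p.
Consider xy^2z = a^{p+k} b^p c^{2p}. Now the a- and b-counts sum to 2p+k, but the c-count is 2p ≠ 2p+k. So xy^2z ∉ L.
This contradicts the pumping lemma, so L is not regular.

a^{p+k} b^p c^{2p}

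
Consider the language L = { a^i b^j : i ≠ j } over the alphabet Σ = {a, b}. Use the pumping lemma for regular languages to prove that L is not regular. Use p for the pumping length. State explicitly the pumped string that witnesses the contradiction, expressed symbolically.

a^{p+p!} b^{p+p!}

Assume L is regular. Let p be the pumping length given by the pumping lemma.
Choose w = a^p b^{p+p!}. Since p ≠ p+p!, w ∈ L; and |w| ≥ p.
The pumping lemma gives a decomposition w = xyz where |xy| ≤ p and |y| ≥ 1.
Because |xy| ≤ p and w begins with p copies of a, we have y = a^k with 1 ≤ k ≤ p.
Since 1 ≤ k ≤ p, k divides p!; set t = 1 + p!/k. Then xy^t z has p + (p!/k)·k = p + p! copies of a. Now the a-count equals the b-count, so i ≠ j fails. So xy^t z = a^{p+p!} b^{p+p!} ∉ L.
This is a contradiction; hence L is not regular.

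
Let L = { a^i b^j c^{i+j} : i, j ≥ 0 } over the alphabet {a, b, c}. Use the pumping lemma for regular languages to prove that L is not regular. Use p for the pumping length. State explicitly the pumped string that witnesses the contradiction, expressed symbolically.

Assume L is regular. Let p be the pumping length given by the pumping lemma.
Take w = a^p b^p c^{2p} ∈ L (with i=j=p, i+j=2p), |w| = 4p ≥ p.
Write w = xyz as guaranteed by the lemma, with |xy| ≤ p and |y| > 0.
The first p characters of w are a's, so xy (and hence y) consists only of a's. Write y = a^k, 1 ≤ k ≤ p.
Consider xy^2z = a^{p+k} b^p c^{2p}. Now the a- and b-counts sum to 2p+k, but the c-count is 2p ≠ 2p+k. So xy^2z ∉ L.
This is a contradiction; hence L is not regular.

a^{p+k} b^p c^{2p}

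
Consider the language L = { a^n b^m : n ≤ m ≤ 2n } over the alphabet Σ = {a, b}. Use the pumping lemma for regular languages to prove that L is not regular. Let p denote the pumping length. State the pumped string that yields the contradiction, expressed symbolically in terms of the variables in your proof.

a^{p+k} b^p

Toward a contradiction, assume L is regular with pumping length p.
Take w = a^p b^p ∈ L (since p ≤ p ≤ 2p), with |w| = 2p ≥ p.
Write w = xyz as guaranteed by the lemma, with |xy| ≤ p and |y| > 0.
The first p characters of w are a's, so xy (and hence y) consists only of a's. Write y = a^k, 1 ≤ k ≤ p.
Pump with i = 2: xy^2z = a^{p+k} b^p. Now n = p+k > p = m, so the condition n ≤ m fails. Thus xy^2z ∉ L.
This contradicts the pumping lemma, so L is not regular.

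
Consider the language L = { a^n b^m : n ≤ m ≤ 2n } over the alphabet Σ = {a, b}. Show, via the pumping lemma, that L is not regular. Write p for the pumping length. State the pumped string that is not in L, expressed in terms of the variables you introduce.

a^{p+k} b^p

Toward a contradiction, assume L is regular with pumping length p.
Take w = a^p b^p ∈ L (since p ≤ p ≤ 2p), with |w| = 2p ≥ p.
The pumping lemma gives a decomposition w = xyz where |xy| ≤ p and y is nonempty.
Because |xy| ≤ p and w begins with p copies of a, we have y = a^k with 1 ≤ k ≤ p.
Pump with i = 2: xy^2z = a^{p+k} b^p. Now n = p+k > p = m, so the condition n ≤ m fails. Thus xy^2z ∉ L.
This contradicts the pumping lemma, so L is not regular.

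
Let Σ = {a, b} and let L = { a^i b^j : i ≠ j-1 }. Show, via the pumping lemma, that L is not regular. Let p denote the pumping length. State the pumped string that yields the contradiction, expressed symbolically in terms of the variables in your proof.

a^{p+p!} b^{p+p!+1}

Suppose for contradiction that L is regular, and let p be the pumping length.
Choose w = a^p b^{p+p!+1}. Since p ≠ (p+p!+1)-1 = p+p!, w ∈ L; and |w| ≥ p.
By the pumping lemma, w = xyz with |xy| ≤ p and |y| ≥ 1.
Since the first p symbols of w are all a's and |xy| ≤ p, y lies entirely in the leading a-block: y = a^k for some k with 1 ≤ k ≤ p.
Since 1 ≤ k ≤ p, k divides p!; set t = 1 + p!/k. Then xy^t z has p + (p!/k)·k = p + p! copies of a. Now the a-count is p+p! and (b-count)-1 = (p+p!+1)-1 = p+p!, so i ≠ j-1 fails. So xy^t z = a^{p+p!} b^{p+p!+1} ∉ L.
This contradicts the pumping lemma, so L is not regular.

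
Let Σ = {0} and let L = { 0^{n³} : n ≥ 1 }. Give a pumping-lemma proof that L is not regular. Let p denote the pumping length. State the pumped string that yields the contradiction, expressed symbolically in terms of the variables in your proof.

Assume L is regular; let p be its pumping constant.
Take w = 0^{p³} ∈ L with |w| = p³ ≥ p.
By the pumping lemma, w = xyz with |xy| ≤ p and |y| ≥ 1.
Then y = 0^k for some k with 1 ≤ k ≤ p.
Pump with i = 2: xy^2z = 0^{p³+k}. Since 1 ≤ k ≤ p, p³ < p³+k ≤ p³+p < p³+3p²+3p+1 = (p+1)³, so p³+k is not a perfect cube. So xy^2z ∉ L.
This is a contradiction; hence L is not regular.

0^{p³+k}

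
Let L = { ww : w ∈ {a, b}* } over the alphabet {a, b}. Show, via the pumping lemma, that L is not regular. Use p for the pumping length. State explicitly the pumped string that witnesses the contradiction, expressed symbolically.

a^{p+k} b^p a^p b^p

Suppose for contradiction that L is regular, and let p be the pumping length.
Take w = a^p b^p a^p b^p = uu where u = a^pb^p; then w ∈ L and |w| = 4p ≥ p.
The pumping lemma gives a decomposition w = xyz where |xy| ≤ p and |y| ≥ 1.
Since the first p symbols of w are all a's and |xy| ≤ p, y lies entirely in the leading a-block: y = a^k for some k with 1 ≤ k ≤ p.
Pump with i = 2: xy^2z = a^{p+k} b^p a^p b^p, of length 4p+k. Suppose this equals vv. The string starts with a and ends with b, so v does too; thus the boundary between the two copies of v is a b→a transition. There is exactly one such transition, at position 2p+k, so |v| = 2p+k and |vv| = 4p+2k ≠ 4p+k since k ≥ 1. So xy^2z ∉ L.
Contradiction. Therefore L is not regular.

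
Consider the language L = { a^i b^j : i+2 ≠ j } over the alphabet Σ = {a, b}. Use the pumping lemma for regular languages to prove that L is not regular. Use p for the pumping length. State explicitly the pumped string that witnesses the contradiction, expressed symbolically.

Suppose for contradiction that L is regular, and let p be the pumping length.
Choose w = a^p b^{p+p!+2}. Since p ≠ (p+p!+2)-2 = p+p!, w ∈ L; and |w| ≥ p.
Write w = xyz as guaranteed by the lemma, with |xy| ≤ p and |y| ≥ 1.
Since the first p symbols of w are all a's and |xy| ≤ p, y lies entirely in the leading a-block: y = a^k for some k with 1 ≤ k ≤ p.
Since 1 ≤ k ≤ p, k divides p!; set t = 1 + p!/k. Then xy^t z has p + (p!/k)·k = p + p! copies of a. Now the a-count is p+p! and (b-count)-2 = (p+p!+2)-2 = p+p!, so i+2 ≠ j fails. So xy^t z = a^{p+p!} b^{p+p!+2} ∉ L.
This contradicts the pumping lemma, so L is not regular.

a^{p+p!} b^{p+p!+2}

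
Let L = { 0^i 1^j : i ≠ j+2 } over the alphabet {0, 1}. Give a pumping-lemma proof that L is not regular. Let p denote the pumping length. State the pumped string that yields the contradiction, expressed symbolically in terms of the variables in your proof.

Suppose for contradiction that L is regular, and let p be the pumping length.
Choose w = 0^p 1^{p+p!-2}. Since p ≠ (p+p!-2)+2 = p+p!, w ∈ L; and |w| ≥ p.
Write w = xyz as guaranteed by the lemma, with |xy| ≤ p and |y| > 0.
The first p characters of w are 0's, so xy (and hence y) consists only of 0's. Write y = 0^k, 1 ≤ k ≤ p.
Since 1 ≤ k ≤ p, k divides p!; set t = 1 + p!/k. Then xy^t z has p + (p!/k)·k = p + p! copies of 0. Now the 0-count is p+p! and (1-count)+2 = (p+p!-2)+2 = p+p!, so i ≠ j+2 fails. So xy^t z = 0^{p+p!} 1^{p+p!-2} ∉ L.
This contradicts the pumping lemma, so L is not regular.

0^{p+p!} 1^{p+p!-2}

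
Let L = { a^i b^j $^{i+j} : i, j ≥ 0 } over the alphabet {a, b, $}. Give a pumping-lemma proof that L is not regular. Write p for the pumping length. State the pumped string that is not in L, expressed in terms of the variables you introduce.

a^{p+k} b^p $^{2p}

Assume L is regular; let p be its pumping constant.
Take w = a^p b^p $^{2p} ∈ L (with i=j=p, i+j=2p), |w| = 4p ≥ p.
By the pumping lemma, w = xyz with |xy| ≤ p and |y| > 0.
The first p characters of w are a's, so xy (and hence y) consists only of a's. Write y = a^k, 1 ≤ k ≤ p.
Consider xy^2z = a^{p+k} b^p $^{2p}. Now the a- and b-counts sum to 2p+k, but the $-count is 2p ≠ 2p+k. So xy^2z ∉ L.
Contradiction. Therefore L is not regular.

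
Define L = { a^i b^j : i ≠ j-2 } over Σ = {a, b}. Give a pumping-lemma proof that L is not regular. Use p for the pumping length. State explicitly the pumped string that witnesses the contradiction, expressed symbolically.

Assume L is regular. Let p be the pumping length given by the pumping lemma.
Choose w = a^p b^{p+p!+2}. Since p ≠ (p+p!+2)-2 = p+p!, w ∈ L; and |w| ≥ p.
By the pumping lemma, w = xyz with |xy| ≤ p and y is nonempty.
Because |xy| ≤ p and w begins with p copies of a, we have y = a^k with 1 ≤ k ≤ p.
Since 1 ≤ k ≤ p, k divides p!; set t = 1 + p!/k. Then xy^t z has p + (p!/k)·k = p + p! copies of a. Now the a-count is p+p! and (b-count)-2 = (p+p!+2)-2 = p+p!, so i ≠ j-2 fails. So xy^t z = a^{p+p!} b^{p+p!+2} ∉ L.
This is a contradiction; hence L is not regular.

a^{p+p!} b^{p+p!+2}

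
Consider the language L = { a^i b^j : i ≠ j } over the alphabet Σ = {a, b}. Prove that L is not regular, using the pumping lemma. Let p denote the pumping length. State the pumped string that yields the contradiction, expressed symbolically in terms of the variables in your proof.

a^{p+p!} b^{p+p!}

Assume L is regular. Let p be the pumping length given by the pumping lemma.
Choose w = a^p b^{p+p!}. Since p ≠ p+p!, w ∈ L; and |w| ≥ p.
Write w = xyz as guaranteed by the lemma, with |xy| ≤ p and |y| > 0.
Since the first p symbols of w are all a's and |xy| ≤ p, y lies entirely in the leading a-block: y = a^k for some k with 1 ≤ k ≤ p.
Since 1 ≤ k ≤ p, k divides p!; set t = 1 + p!/k. Then xy^t z has p + (p!/k)·k = p + p! copies of a. Now the a-count equals the b-count, so i ≠ j fails. So xy^t z = a^{p+p!} b^{p+p!} ∉ L.
This is a contradiction; hence L is not regular.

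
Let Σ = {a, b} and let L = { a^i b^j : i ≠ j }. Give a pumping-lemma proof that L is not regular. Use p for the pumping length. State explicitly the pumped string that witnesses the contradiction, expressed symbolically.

a^{p+p!} b^{p+p!}

Assume L is regular. Let p be the pumping length given by the pumping lemma.
Choose w = a^p b^{p+p!}. Since p ≠ p+p!, w ∈ L; and |w| ≥ p.
The pumping lemma gives a decomposition w = xyz where |xy| ≤ p and |y| > 0.
Since the first p symbols of w are all a's and |xy| ≤ p, y lies entirely in the leading a-block: y = a^k for some k with 1 ≤ k ≤ p.
Since 1 ≤ k ≤ p, k divides p!; set t = 1 + p!/k. Then xy^t z has p + (p!/k)·k = p + p! copies of a. Now the a-count equals the b-count, so i ≠ j fails. So xy^t z = a^{p+p!} b^{p+p!} ∉ L.
Contradiction. Therefore L is not regular.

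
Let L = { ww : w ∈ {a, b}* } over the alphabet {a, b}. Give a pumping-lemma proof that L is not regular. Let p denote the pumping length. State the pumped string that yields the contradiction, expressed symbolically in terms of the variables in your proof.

Assume L is regular. Let p be the pumping length given by the pumping lemma.
Take w = a^p b^p a^p b^p = uu where u = a^pb^p; then w ∈ L and |w| = 4p ≥ p.
The pumping lemma gives a decomposition w = xyz where |xy| ≤ p and y is nonempty.
Since the first p symbols of w are all a's and |xy| ≤ p, y lies entirely in the leading a-block: y = a^k for some k with 1 ≤ k ≤ p.
Pump with i = 2: xy^2z = a^{p+k} b^p a^p b^p, of length 4p+k. Suppose this equals vv. The string starts with a and ends with b, so v does too; thus the boundary between the two copies of v is a b→a transition. There is exactly one such transition, at position 2p+k, so |v| = 2p+k and |vv| = 4p+2k ≠ 4p+k since k ≥ 1. So xy^2z ∉ L.
This contradicts the pumping lemma, so L is not regular.

a^{p+k} b^p a^p b^p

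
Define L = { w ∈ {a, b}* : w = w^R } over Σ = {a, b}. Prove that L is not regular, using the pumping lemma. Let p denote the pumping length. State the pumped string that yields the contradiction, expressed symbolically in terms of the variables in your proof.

Toward a contradiction, assume L is regular with pumping length p.
Take w = a^p b a^p, a palindrome of length 2p+1 ≥ p.
By the pumping lemma, w = xyz with |xy| ≤ p and |y| > 0.
Since the first p symbols of w are all a's and |xy| ≤ p, y lies entirely in the leading a-block: y = a^k for some k with 1 ≤ k ≤ p.
Pump with i = 2: xy^2z = a^{p+k} b a^p. Its reverse is a^p b a^{p+k}, which differs from xy^2z since k ≥ 1. So xy^2z is not a palindrome and xy^2z ∉ L.
Contradiction. Therefore L is not regular.

a^{p+k} b a^p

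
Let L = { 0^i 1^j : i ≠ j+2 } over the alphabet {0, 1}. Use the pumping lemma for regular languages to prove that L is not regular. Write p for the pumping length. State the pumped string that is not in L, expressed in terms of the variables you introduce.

0^{p+p!} 1^{p+p!-2}

Assume L is regular; let p be its pumping constant.
Choose w = 0^p 1^{p+p!-2}. Since p ≠ (p+p!-2)+2 = p+p!, w ∈ L; and |w| ≥ p.
The pumping lemma gives a decomposition w = xyz where |xy| ≤ p and |y| ≥ 1.
Because |xy| ≤ p and w begins with p copies of 0, we have y = 0^k with 1 ≤ k ≤ p.
Since 1 ≤ k ≤ p, k divides p!; set t = 1 + p!/k. Then xy^t z has p + (p!/k)·k = p + p! copies of 0. Now the 0-count is p+p! and (1-count)+2 = (p+p!-2)+2 = p+p!, so i ≠ j+2 fails. So xy^t z = 0^{p+p!} 1^{p+p!-2} ∉ L.
Contradiction. Therefore L is not regular.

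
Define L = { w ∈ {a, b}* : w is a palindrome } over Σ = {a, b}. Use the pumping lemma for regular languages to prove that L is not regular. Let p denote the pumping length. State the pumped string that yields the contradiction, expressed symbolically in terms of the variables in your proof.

Toward a contradiction, assume L is regular with pumping length p.
Take w = a^p b a^p, a palindrome of length 2p+1 ≥ p.
Write w = xyz as guaranteed by the lemma, with |xy| ≤ p and |y| > 0.
Since the first p symbols of w are all a's and |xy| ≤ p, y lies entirely in the leading a-block: y = a^k for some k with 1 ≤ k ≤ p.
Pump with i = 2: xy^2z = a^{p+k} b a^p. Its reverse is a^p b a^{p+k}, which differs from xy^2z since k ≥ 1. So xy^2z is not a palindrome and xy^2z ∉ L.
This contradicts the pumping lemma, so L is not regular.

a^{p+k} b a^p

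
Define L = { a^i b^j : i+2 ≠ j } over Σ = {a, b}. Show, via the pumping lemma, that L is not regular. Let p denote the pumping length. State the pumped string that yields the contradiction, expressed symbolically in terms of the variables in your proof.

Assume L is regular; let p be its pumping constant.
Choose w = a^p b^{p+p!+2}. Since p ≠ (p+p!+2)-2 = p+p!, w ∈ L; and |w| ≥ p.
The pumping lemma gives a decomposition w = xyz where |xy| ≤ p and |y| > 0.
Because |xy| ≤ p and w begins with p copies of a, we have y = a^k with 1 ≤ k ≤ p.
Since 1 ≤ k ≤ p, k divides p!; set t = 1 + p!/k. Then xy^t z has p + (p!/k)·k = p + p! copies of a. Now the a-count is p+p! and (b-count)-2 = (p+p!+2)-2 = p+p!, so i+2 ≠ j fails. So xy^t z = a^{p+p!} b^{p+p!+2} ∉ L.
This is a contradiction; hence L is not regular.

a^{p+p!} b^{p+p!+2}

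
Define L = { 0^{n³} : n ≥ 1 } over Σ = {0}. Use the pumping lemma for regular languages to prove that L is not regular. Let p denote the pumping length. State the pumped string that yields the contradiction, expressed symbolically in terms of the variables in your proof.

0^{p³+k}

Assume L is regular. Let p be the pumping length given by the pumping lemma.
Take w = 0^{p³} ∈ L with |w| = p³ ≥ p.
By the pumping lemma, w = xyz with |xy| ≤ p and |y| > 0.
Then y = 0^k for some k with 1 ≤ k ≤ p.
Pump with i = 2: xy^2z = 0^{p³+k}. Since 1 ≤ k ≤ p, p³ < p³+k ≤ p³+p < p³+3p²+3p+1 = (p+1)³, so p³+k is not a perfect cube. So xy^2z ∉ L.
This contradicts the pumping lemma, so L is not regular.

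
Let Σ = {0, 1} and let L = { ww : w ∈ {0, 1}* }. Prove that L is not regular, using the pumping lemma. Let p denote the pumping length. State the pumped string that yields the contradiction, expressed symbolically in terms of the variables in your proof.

Toward a contradiction, assume L is regular with pumping length p.
Take w = 0^p 1^p 0^p 1^p = uu where u = 0^p1^p; then w ∈ L and |w| = 4p ≥ p.
By the pumping lemma, w = xyz with |xy| ≤ p and y is nonempty.
The first p characters of w are 0's, so xy (and hence y) consists only of 0's. Write y = 0^k, 1 ≤ k ≤ p.
Pump with i = 2: xy^2z = 0^{p+k} 1^p 0^p 1^p, of length 4p+k. Suppose this equals vv. The string starts with 0 and ends with 1, so v does too; thus the boundary between the two copies of v is a 1→0 transition. There is exactly one such transition, at position 2p+k, so |v| = 2p+k and |vv| = 4p+2k ≠ 4p+k since k ≥ 1. So xy^2z ∉ L.
Contradiction. Therefore L is not regular.

0^{p+k} 1^p 0^p 1^p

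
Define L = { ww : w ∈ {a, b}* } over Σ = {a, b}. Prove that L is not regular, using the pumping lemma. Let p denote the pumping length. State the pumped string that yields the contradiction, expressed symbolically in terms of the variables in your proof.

Assume L is regular. Let p be the pumping length given by the pumping lemma.
Take w = a^p b^p a^p b^p = uu where u = a^pb^p; then w ∈ L and |w| = 4p ≥ p.
Write w = xyz as guaranteed by the lemma, with |xy| ≤ p and y is nonempty.
Since the first p symbols of w are all a's and |xy| ≤ p, y lies entirely in the leading a-block: y = a^k for some k with 1 ≤ k ≤ p.
Pump with i = 2: xy^2z = a^{p+k} b^p a^p b^p, of length 4p+k. Suppose this equals vv. The string starts with a and ends with b, so v does too; thus the boundary between the two copies of v is a b→a transition. There is exactly one such transition, at position 2p+k, so |v| = 2p+k and |vv| = 4p+2k ≠ 4p+k since k ≥ 1. So xy^2z ∉ L.
Contradiction. Therefore L is not regular.

a^{p+k} b^p a^p b^p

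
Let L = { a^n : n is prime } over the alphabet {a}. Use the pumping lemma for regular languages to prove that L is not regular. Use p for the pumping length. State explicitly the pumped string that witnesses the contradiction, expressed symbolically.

a^{q(1+k)}

Toward a contradiction, assume L is regular with pumping length p.
Let q be a prime with q ≥ p+2 (infinitely many primes exist), and take w = a^q ∈ L with |w| = q ≥ p.
The pumping lemma gives a decomposition w = xyz where |xy| ≤ p and |y| ≥ 1.
Then y = a^k for some k with 1 ≤ k ≤ p.
Since 1 ≤ k ≤ p, |xz| = q-k. Pump with i = q+1: |xy^{q+1}z| = (q-k)+(q+1)k = q+qk = q(1+k), which is composite (both factors ≥ 2). So xy^{q+1}z = a^{q(1+k)} ∉ L.
This contradicts the pumping lemma, so L is not regular.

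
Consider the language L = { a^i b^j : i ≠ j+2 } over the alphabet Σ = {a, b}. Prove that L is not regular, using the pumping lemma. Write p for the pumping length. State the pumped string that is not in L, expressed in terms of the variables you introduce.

Assume L is regular; let p be its pumping constant.
Choose w = a^p b^{p+p!-2}. Since p ≠ (p+p!-2)+2 = p+p!, w ∈ L; and |w| ≥ p.
The pumping lemma gives a decomposition w = xyz where |xy| ≤ p and |y| ≥ 1.
Since the first p symbols of w are all a's and |xy| ≤ p, y lies entirely in the leading a-block: y = a^k for some k with 1 ≤ k ≤ p.
Since 1 ≤ k ≤ p, k divides p!; set t = 1 + p!/k. Then xy^t z has p + (p!/k)·k = p + p! copies of a. Now the a-count is p+p! and (b-count)+2 = (p+p!-2)+2 = p+p!, so i ≠ j+2 fails. So xy^t z = a^{p+p!} b^{p+p!-2} ∉ L.
This is a contradiction; hence L is not regular.

a^{p+p!} b^{p+p!-2}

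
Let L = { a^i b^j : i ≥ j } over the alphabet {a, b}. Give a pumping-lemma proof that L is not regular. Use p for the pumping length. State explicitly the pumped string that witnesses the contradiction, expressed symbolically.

a^{p-k} b^p

Assume L is regular. Let p be the pumping length given by the pumping lemma.
Choose w = a^p b^p ∈ L, with |w| = 2p ≥ p.
By the pumping lemma, w = xyz with |xy| ≤ p and |y| ≥ 1.
Since the first p symbols of w are all a's and |xy| ≤ p, y lies entirely in the leading a-block: y = a^k for some k with 1 ≤ k ≤ p.
Consider xy^0z = xz = a^{p-k} b^p. Since k ≥ 1, the a-count p-k is less than p, so i ≥ j fails; thus xz ∉ L.
This contradicts the pumping lemma, so L is not regular.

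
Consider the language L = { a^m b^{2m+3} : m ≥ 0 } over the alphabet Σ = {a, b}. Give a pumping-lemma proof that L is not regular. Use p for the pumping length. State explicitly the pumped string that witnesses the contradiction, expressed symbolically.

Suppose for contradiction that L is regular, and let p be the pumping length.
Let w = a^p b^{2p+3} ∈ L; note |w| = 3p+3 ≥ p.
Write w = xyz as guaranteed by the lemma, with |xy| ≤ p and |y| ≥ 1.
The first p characters of w are a's, so xy (and hence y) consists only of a's. Write y = a^k, 1 ≤ k ≤ p.
Pump with i = 2: xy^2z = a^{p+k} b^{2p+3}. For this to lie in L we would need 2p+3 = 2(p+k)+3, which forces k = 0. But k ≥ 1, so xy^2z ∉ L.
This is a contradiction; hence L is not regular.

a^{p+k} b^{2p+3}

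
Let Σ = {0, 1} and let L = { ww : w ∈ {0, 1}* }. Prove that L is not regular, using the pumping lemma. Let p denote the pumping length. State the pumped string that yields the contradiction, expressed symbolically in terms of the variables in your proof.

Toward a contradiction, assume L is regular with pumping length p.
Take w = 0^p 1^p 0^p 1^p = uu where u = 0^p1^p; then w ∈ L and |w| = 4p ≥ p.
Write w = xyz as guaranteed by the lemma, with |xy| ≤ p and y is nonempty.
Since the first p symbols of w are all 0's and |xy| ≤ p, y lies entirely in the leading 0-block: y = 0^k for some k with 1 ≤ k ≤ p.
Pump with i = 2: xy^2z = 0^{p+k} 1^p 0^p 1^p, of length 4p+k. Suppose this equals vv. The string starts with 0 and ends with 1, so v does too; thus the boundary between the two copies of v is a 1→0 transition. There is exactly one such transition, at position 2p+k, so |v| = 2p+k and |vv| = 4p+2k ≠ 4p+k since k ≥ 1. So xy^2z ∉ L.
This contradicts the pumping lemma, so L is not regular.

0^{p+k} 1^p 0^p 1^p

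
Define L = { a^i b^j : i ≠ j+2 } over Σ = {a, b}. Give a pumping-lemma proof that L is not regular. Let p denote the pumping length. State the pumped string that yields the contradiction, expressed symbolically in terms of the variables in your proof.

Suppose for contradiction that L is regular, and let p be the pumping length.
Choose w = a^p b^{p+p!-2}. Since p ≠ (p+p!-2)+2 = p+p!, w ∈ L; and |w| ≥ p.
The pumping lemma gives a decomposition w = xyz where |xy| ≤ p and y is nonempty.
Because |xy| ≤ p and w begins with p copies of a, we have y = a^k with 1 ≤ k ≤ p.
Since 1 ≤ k ≤ p, k divides p!; set t = 1 + p!/k. Then xy^t z has p + (p!/k)·k = p + p! copies of a. Now the a-count is p+p! and (b-count)+2 = (p+p!-2)+2 = p+p!, so i ≠ j+2 fails. So xy^t z = a^{p+p!} b^{p+p!-2} ∉ L.
Contradiction. Therefore L is not regular.

a^{p+p!} b^{p+p!-2}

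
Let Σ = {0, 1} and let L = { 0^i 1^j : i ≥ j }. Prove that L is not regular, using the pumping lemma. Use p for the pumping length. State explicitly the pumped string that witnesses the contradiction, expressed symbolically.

Assume L is regular; let p be its pumping constant.
Choose w = 0^p 1^p ∈ L, with |w| = 2p ≥ p.
The pumping lemma gives a decomposition w = xyz where |xy| ≤ p and |y| > 0.
Because |xy| ≤ p and w begins with p copies of 0, we have y = 0^k with 1 ≤ k ≤ p.
Consider xy^0z = xz = 0^{p-k} 1^p. Since k ≥ 1, the 0-count p-k is less than p, so i ≥ j fails; thus xz ∉ L.
Contradiction. Therefore L is not regular.

0^{p-k} 1^p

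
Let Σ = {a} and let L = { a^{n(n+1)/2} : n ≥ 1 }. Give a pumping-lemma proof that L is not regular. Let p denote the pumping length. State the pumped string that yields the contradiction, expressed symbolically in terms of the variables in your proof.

a^{p(p+1)/2+k}

Assume L is regular; let p be its pumping constant.
Take w = a^{p(p+1)/2} ∈ L with |w| = p(p+1)/2 ≥ p.
Write w = xyz as guaranteed by the lemma, with |xy| ≤ p and |y| > 0.
Then y = a^k for some k with 1 ≤ k ≤ p.
Pump with i = 2: xy^2z = a^{p(p+1)/2+k}. Since 1 ≤ k ≤ p, p(p+1)/2 < p(p+1)/2+k ≤ p(p+1)/2+p < (p+1)(p+2)/2, so p(p+1)/2+k is strictly between consecutive triangular numbers. So xy^2z ∉ L.
This is a contradiction; hence L is not regular.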